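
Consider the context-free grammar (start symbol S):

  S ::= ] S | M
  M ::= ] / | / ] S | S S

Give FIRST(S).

{ /, ] }

S ::= ] S contributes {]}.
From S ::= M: add FIRST(M) = { /, ] }.
Union: FIRST(S) = { /, ] }.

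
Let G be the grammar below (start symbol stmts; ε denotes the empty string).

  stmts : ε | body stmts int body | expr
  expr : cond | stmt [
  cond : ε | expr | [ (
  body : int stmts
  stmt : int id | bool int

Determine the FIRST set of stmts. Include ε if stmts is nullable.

{ [, bool, int, ε }

stmts : ε contributes ε.
From stmts : body stmts int body: add FIRST(body) = { int }.
From stmts : expr: add FIRST(expr) = { [, bool, int, ε } (including ε since expr is nullable).
Union: FIRST(stmts) = { [, bool, int, ε }.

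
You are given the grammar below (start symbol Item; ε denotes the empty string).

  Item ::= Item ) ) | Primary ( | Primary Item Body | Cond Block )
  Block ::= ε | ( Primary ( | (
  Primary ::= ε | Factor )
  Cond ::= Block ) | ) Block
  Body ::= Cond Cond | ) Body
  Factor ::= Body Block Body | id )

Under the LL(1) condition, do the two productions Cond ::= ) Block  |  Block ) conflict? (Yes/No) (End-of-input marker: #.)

Yes

FIRST() Block) = { ) } and FIRST(Block )) = { (, ) }.
Both contain ), so the two alternatives are not disjoint — LL(1) conflict.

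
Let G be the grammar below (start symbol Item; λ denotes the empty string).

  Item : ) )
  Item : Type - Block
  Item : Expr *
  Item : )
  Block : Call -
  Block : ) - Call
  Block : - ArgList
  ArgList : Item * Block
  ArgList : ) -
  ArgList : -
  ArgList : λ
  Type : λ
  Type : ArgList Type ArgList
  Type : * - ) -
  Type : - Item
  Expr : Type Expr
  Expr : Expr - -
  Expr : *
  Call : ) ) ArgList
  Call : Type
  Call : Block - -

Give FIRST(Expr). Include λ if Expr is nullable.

From Expr : Type Expr: Type nullable, take FIRST(Type) ∪ FIRST(Expr) = { ), *, - }.
From Expr : Expr - -: add FIRST(Expr) = { ), *, - }.
Expr : * contributes {*}.
Union: FIRST(Expr) = { ), *, - }.

{ ), *, - }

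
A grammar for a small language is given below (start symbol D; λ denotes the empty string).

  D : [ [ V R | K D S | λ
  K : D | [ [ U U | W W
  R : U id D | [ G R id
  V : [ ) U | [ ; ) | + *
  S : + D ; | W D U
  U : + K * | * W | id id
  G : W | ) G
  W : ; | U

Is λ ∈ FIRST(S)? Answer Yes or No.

Nullable nonterminals: D, K.
No production of S has an RHS whose symbols are all nullable, so S is not nullable.

No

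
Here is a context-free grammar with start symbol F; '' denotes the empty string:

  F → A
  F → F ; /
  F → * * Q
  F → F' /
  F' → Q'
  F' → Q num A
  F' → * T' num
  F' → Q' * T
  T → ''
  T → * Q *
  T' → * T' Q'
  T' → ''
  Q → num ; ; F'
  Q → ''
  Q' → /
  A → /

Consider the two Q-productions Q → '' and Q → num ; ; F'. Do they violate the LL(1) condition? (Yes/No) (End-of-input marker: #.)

FIRST('') = { '' } and FIRST(num ; ; F') = { num }.
The first alternative is nullable and FOLLOW(Q) = { #, *, ;, num } shares num with FIRST of the second — conflict.

Yes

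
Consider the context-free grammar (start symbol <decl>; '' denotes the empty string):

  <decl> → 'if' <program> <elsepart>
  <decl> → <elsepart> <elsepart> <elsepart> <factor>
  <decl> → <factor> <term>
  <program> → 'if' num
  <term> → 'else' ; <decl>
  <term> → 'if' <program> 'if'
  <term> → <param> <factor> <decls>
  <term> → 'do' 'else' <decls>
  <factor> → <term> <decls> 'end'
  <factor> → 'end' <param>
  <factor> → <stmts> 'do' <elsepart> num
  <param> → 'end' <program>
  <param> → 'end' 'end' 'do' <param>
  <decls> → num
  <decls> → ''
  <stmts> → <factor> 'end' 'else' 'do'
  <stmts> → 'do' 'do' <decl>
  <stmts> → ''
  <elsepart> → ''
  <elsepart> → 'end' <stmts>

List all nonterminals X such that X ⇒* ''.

{ <decls>, <elsepart>, <stmts> }

Directly nullable (have an ''-production): <decls>, <stmts>, <elsepart>.
No other nonterminal has a production whose RHS symbols are all nullable.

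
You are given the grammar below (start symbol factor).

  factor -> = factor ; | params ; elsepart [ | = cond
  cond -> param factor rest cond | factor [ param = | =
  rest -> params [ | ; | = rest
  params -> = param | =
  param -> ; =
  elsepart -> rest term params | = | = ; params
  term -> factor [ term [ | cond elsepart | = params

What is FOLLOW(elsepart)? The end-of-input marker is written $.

In factor -> params ; elsepart [: add FIRST([) = { [ }.
In term -> cond elsepart: elsepart is at the end, add FOLLOW(term) = { =, [ }.
Union: FOLLOW(elsepart) = { =, [ }.

{ =, [ }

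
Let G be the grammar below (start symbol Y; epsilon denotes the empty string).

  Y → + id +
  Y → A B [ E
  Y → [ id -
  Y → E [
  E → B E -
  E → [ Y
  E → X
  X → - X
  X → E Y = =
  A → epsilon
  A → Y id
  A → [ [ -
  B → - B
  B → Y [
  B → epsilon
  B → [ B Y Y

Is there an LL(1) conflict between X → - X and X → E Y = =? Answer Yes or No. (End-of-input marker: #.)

Yes

FIRST(- X) = { - } and FIRST(E Y = =) = { +, -, [ }.
Both contain -, so the two alternatives are not disjoint — LL(1) conflict.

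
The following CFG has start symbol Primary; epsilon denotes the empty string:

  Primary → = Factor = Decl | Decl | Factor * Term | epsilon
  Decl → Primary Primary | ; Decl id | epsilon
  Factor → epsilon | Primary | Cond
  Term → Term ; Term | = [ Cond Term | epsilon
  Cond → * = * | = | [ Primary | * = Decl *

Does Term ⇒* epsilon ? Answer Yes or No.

Yes

Term has an epsilon-production, so Term ⇒ epsilon.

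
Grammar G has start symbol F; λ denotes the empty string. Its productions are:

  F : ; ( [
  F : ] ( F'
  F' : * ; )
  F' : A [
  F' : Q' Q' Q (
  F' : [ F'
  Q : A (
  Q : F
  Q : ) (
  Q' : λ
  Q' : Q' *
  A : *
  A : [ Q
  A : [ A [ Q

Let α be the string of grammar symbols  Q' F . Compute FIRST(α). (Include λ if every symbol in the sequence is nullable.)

{ *, ;, ] }

Add FIRST(Q')\{λ} = { * }; Q' is nullable, continue.
Add FIRST(F) = { ;, ] }; F is not nullable, stop.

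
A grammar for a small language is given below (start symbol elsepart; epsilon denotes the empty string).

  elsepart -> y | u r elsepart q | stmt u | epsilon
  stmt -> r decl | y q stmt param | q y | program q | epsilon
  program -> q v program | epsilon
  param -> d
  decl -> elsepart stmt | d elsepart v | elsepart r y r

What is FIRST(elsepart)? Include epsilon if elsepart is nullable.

elsepart -> y contributes {y}.
elsepart -> u r elsepart q contributes {u}.
From elsepart -> stmt u: stmt nullable, take FIRST(stmt) ∪ {u} = { q, r, u, y }.
elsepart -> epsilon contributes epsilon.
Union: FIRST(elsepart) = { q, r, u, y, epsilon }.

{ q, r, u, y, epsilon }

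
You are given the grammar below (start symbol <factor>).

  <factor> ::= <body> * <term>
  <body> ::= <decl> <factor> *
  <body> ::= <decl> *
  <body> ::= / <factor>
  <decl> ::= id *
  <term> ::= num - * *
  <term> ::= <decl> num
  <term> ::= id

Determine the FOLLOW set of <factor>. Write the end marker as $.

<factor> is the start symbol, so $ ∈ FOLLOW(<factor>).
In <body> ::= <decl> <factor> *: add FIRST(*) = { * }.
In <body> ::= / <factor>: <factor> is at the end, add FOLLOW(<body>) = { * }.
Union: FOLLOW(<factor>) = { $, * }.

{ $, * }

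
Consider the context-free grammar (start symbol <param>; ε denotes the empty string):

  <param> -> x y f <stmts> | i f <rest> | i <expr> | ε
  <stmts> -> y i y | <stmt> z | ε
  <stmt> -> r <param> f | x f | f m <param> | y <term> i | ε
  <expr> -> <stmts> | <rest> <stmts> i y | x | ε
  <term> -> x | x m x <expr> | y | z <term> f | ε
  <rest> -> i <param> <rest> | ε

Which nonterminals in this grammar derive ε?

Directly nullable (have an ε-production): <param>, <stmts>, <stmt>, <expr>, <term>, <rest>.

{ <expr>, <param>, <rest>, <stmt>, <stmts>, <term> }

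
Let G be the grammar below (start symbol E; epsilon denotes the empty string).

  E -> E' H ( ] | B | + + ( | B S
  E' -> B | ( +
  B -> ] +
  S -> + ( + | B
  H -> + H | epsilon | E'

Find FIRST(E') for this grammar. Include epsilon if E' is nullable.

{ (, ] }

From E' -> B: add FIRST(B) = { ] }.
E' -> ( + contributes {(}.
Union: FIRST(E') = { (, ] }.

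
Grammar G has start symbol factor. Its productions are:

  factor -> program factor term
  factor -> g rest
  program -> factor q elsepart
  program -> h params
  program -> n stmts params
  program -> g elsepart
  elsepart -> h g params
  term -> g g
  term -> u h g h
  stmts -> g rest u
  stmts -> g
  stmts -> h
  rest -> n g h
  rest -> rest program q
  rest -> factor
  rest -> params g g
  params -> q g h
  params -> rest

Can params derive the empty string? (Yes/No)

No nonterminal in this grammar is nullable.
No production of params has an RHS whose symbols are all nullable, so params is not nullable.

No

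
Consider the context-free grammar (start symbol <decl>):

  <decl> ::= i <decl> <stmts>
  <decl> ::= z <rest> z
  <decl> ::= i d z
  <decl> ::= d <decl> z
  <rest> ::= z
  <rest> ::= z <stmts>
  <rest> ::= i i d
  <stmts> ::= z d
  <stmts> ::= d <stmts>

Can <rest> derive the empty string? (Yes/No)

No

No nonterminal in this grammar is nullable.
No production of <rest> has an RHS whose symbols are all nullable, so <rest> is not nullable.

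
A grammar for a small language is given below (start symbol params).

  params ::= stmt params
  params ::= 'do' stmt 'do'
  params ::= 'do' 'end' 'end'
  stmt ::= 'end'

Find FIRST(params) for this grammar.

{ 'do', 'end' }

From params ::= stmt params: add FIRST(stmt) = { 'end' }.
params ::= 'do' stmt 'do' contributes {'do'}.
params ::= 'do' 'end' 'end' contributes {'do'}.
Union: FIRST(params) = { 'do', 'end' }.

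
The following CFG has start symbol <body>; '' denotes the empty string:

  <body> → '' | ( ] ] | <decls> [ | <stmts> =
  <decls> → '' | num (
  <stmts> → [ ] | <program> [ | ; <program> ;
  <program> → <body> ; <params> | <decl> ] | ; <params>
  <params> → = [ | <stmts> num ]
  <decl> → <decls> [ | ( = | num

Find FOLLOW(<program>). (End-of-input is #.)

In <stmts> → <program> [: add FIRST([) = { [ }.
In <stmts> → ; <program> ;: add FIRST(;) = { ; }.
Union: FOLLOW(<program>) = { ;, [ }.

{ ;, [ }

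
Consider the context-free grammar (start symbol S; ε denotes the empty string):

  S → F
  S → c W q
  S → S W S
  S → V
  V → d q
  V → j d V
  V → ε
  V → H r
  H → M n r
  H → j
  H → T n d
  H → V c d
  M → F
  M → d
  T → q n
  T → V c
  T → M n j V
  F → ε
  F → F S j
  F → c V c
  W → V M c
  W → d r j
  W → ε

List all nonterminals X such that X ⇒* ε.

Directly nullable (have an ε-production): V, F, W.
S → F with every symbol nullable, so S is nullable.
M → F with every symbol nullable, so M is nullable.
No other nonterminal has a production whose RHS symbols are all nullable.

{ F, M, S, V, W }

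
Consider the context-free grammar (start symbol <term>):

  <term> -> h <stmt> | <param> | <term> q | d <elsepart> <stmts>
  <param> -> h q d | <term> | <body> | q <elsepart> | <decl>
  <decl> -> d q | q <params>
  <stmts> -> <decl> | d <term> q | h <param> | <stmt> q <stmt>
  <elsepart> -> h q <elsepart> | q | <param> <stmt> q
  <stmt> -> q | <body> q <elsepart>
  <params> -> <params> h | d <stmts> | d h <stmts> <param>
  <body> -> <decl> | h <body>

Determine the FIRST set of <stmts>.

From <stmts> -> <decl>: add FIRST(<decl>) = { d, q }.
<stmts> -> d <term> q contributes {d}.
<stmts> -> h <param> contributes {h}.
From <stmts> -> <stmt> q <stmt>: add FIRST(<stmt>) = { d, h, q }.
Union: FIRST(<stmts>) = { d, h, q }.

{ d, h, q }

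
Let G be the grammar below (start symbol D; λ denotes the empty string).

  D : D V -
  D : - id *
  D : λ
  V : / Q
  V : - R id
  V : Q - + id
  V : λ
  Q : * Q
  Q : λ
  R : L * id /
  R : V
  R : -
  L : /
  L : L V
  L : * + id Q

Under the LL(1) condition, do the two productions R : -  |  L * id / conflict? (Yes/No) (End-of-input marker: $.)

FIRST(-) = { - } and FIRST(L * id /) = { *, / }.
The FIRST sets are disjoint and neither alternative is nullable — no conflict.

No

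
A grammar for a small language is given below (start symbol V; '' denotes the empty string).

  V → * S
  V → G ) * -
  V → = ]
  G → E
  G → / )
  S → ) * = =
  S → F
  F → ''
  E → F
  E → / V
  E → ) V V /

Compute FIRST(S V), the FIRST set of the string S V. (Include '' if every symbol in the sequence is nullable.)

Add FIRST(S)\{''} = { ) }; S is nullable, continue.
Add FIRST(V) = { ), *, /, = }; V is not nullable, stop.

{ ), *, /, = }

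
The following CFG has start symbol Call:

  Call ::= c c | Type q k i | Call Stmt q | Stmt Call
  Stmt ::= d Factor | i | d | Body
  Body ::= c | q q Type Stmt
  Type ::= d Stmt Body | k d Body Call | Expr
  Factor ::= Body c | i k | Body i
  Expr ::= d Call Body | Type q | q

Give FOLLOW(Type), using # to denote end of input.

{ c, d, i, q }

In Call ::= Type q k i: add FIRST(q k i) = { q }.
In Body ::= q q Type Stmt: add FIRST(Stmt) = { c, d, i, q }.
In Expr ::= Type q: add FIRST(q) = { q }.
Union: FOLLOW(Type) = { c, d, i, q }.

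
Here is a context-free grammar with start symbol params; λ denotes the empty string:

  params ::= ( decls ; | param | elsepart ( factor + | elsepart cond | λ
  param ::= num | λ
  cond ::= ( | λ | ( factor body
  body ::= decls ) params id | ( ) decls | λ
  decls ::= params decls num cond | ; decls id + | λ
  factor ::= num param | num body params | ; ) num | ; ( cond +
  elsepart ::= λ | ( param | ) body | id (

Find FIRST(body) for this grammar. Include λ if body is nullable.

From body ::= decls ) params id: decls nullable, take FIRST(decls) ∪ {)} = { (, ), ;, id, num }.
body ::= ( ) decls contributes {(}.
body ::= λ contributes λ.
Union: FIRST(body) = { (, ), ;, id, num, λ }.

{ (, ), ;, id, num, λ }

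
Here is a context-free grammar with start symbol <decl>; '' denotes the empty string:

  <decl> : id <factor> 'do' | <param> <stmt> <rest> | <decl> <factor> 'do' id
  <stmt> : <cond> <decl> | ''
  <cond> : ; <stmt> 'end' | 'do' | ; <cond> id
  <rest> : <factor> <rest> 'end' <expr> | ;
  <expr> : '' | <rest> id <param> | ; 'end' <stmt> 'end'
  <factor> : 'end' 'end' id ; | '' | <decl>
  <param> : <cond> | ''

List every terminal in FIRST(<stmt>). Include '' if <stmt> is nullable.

From <stmt> : <cond> <decl>: add FIRST(<cond>) = { 'do', ; }.
<stmt> : '' contributes ''.
Union: FIRST(<stmt>) = { 'do', ;, '' }.

{ 'do', ;, '' }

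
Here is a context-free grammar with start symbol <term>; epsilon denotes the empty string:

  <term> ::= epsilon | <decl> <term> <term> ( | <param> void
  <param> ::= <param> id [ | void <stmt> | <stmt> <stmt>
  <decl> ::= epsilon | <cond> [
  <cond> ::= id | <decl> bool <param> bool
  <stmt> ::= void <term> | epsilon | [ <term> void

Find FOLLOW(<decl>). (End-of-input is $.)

In <term> ::= <decl> <term> <term> (: add FIRST(<term> <term> () = { (, [, bool, id, void }.
In <cond> ::= <decl> bool <param> bool: add FIRST(bool <param> bool) = { bool }.
Union: FOLLOW(<decl>) = { (, [, bool, id, void }.

{ (, [, bool, id, void }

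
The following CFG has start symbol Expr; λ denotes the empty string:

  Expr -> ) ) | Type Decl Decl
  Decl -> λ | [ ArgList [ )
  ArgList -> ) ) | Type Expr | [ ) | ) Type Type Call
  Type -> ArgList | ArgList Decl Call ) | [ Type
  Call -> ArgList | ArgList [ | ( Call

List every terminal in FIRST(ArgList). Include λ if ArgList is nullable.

{ ), [ }

ArgList -> ) ) contributes {)}.
From ArgList -> Type Expr: add FIRST(Type) = { ), [ }.
ArgList -> [ ) contributes {[}.
ArgList -> ) Type Type Call contributes {)}.
Union: FIRST(ArgList) = { ), [ }.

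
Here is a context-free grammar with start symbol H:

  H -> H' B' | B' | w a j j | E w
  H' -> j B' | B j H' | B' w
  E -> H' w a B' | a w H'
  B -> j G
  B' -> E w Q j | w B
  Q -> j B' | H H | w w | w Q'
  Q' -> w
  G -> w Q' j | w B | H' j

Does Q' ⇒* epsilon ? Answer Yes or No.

No

No nonterminal in this grammar is nullable.
No production of Q' has an RHS whose symbols are all nullable, so Q' is not nullable.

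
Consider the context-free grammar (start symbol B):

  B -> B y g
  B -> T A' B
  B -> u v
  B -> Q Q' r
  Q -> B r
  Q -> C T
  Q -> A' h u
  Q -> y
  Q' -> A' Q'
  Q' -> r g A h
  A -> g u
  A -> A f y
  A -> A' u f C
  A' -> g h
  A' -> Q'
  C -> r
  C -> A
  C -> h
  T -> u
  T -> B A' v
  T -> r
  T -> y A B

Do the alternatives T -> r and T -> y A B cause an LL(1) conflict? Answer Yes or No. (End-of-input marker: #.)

No

FIRST(r) = { r } and FIRST(y A B) = { y }.
The FIRST sets are disjoint and neither alternative is nullable — no conflict.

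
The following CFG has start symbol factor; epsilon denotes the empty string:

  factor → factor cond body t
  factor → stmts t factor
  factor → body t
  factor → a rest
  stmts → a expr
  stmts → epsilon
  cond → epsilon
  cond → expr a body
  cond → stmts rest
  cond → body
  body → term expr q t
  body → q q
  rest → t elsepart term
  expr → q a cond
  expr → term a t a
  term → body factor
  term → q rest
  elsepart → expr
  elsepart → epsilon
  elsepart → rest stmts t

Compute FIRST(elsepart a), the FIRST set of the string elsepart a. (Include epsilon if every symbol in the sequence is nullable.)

Add FIRST(elsepart)\{epsilon} = { q, t }; elsepart is nullable, continue.
a is a terminal; add {a} and stop.

{ a, q, t }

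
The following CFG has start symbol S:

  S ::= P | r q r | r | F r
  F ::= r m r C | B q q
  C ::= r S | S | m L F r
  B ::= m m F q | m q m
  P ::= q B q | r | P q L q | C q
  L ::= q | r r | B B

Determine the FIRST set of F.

{ m, r }

F ::= r m r C contributes {r}.
From F ::= B q q: add FIRST(B) = { m }.
Union: FIRST(F) = { m, r }.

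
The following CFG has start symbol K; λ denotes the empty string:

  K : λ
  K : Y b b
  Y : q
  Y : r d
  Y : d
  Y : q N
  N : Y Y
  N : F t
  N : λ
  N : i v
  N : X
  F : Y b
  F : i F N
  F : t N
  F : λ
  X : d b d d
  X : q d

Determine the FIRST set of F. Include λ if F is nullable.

{ d, i, q, r, t, λ }

From F : Y b: add FIRST(Y) = { d, q, r }.
F : i F N contributes {i}.
F : t N contributes {t}.
F : λ contributes λ.
Union: FIRST(F) = { d, i, q, r, t, λ }.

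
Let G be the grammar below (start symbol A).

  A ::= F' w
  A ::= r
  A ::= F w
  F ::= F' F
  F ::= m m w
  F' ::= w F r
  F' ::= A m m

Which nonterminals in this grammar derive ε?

No nonterminal has an empty production or an RHS whose symbols are all nullable.

{ } (none)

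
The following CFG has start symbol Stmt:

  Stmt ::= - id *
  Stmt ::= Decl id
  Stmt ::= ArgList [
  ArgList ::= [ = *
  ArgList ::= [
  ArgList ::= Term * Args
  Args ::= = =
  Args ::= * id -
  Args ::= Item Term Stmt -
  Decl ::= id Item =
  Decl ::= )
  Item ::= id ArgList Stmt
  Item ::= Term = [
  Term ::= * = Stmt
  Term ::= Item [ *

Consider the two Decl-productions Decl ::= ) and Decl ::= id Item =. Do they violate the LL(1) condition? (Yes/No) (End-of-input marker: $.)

FIRST()) = { ) } and FIRST(id Item =) = { id }.
The FIRST sets are disjoint and neither alternative is nullable — no conflict.

No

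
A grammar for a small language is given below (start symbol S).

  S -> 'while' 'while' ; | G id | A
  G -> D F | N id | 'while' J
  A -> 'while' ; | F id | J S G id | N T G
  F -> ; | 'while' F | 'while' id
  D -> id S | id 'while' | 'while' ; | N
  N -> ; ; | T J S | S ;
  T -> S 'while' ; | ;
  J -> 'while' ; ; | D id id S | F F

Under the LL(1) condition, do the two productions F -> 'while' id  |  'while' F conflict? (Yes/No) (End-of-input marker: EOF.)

FIRST('while' id) = { 'while' } and FIRST('while' F) = { 'while' }.
Both contain 'while', so the two alternatives are not disjoint — LL(1) conflict.

Yes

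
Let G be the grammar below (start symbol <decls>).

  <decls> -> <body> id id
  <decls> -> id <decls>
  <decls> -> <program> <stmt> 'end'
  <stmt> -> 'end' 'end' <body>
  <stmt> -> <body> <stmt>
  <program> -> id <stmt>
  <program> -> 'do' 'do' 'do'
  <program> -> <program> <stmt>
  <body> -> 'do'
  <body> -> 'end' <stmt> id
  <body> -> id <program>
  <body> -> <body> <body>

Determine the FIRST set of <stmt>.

{ 'do', 'end', id }

<stmt> -> 'end' 'end' <body> contributes {'end'}.
From <stmt> -> <body> <stmt>: add FIRST(<body>) = { 'do', 'end', id }.
Union: FIRST(<stmt>) = { 'do', 'end', id }.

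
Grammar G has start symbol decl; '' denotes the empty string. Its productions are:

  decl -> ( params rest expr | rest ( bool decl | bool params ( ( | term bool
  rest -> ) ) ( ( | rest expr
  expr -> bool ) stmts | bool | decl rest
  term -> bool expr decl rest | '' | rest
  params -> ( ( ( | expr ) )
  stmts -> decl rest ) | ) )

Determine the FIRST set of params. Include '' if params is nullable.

params -> ( ( ( contributes {(}.
From params -> expr ) ): add FIRST(expr) = { (, ), bool }.
Union: FIRST(params) = { (, ), bool }.

{ (, ), bool }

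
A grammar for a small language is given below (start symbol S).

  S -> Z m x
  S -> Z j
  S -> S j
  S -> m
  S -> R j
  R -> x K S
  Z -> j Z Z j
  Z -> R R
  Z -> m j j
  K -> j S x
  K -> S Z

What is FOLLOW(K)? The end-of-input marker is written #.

In R -> x K S: add FIRST(S) = { j, m, x }.
Union: FOLLOW(K) = { j, m, x }.

{ j, m, x }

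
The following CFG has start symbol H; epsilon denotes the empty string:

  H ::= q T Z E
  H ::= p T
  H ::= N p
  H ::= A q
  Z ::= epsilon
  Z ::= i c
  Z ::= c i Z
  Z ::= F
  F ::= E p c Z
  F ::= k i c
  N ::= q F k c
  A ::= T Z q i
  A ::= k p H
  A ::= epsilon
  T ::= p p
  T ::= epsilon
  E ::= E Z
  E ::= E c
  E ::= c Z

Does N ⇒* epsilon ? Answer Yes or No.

No

Nullable nonterminals: A, T, Z.
No production of N has an RHS whose symbols are all nullable, so N is not nullable.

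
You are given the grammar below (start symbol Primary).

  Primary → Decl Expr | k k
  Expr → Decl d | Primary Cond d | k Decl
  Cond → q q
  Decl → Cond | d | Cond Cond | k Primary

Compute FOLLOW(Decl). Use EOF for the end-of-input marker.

In Primary → Decl Expr: add FIRST(Expr) = { d, k, q }.
In Expr → Decl d: add FIRST(d) = { d }.
In Expr → k Decl: Decl is at the end, add FOLLOW(Expr) = { EOF, d, k, q }.
Union: FOLLOW(Decl) = { EOF, d, k, q }.

{ EOF, d, k, q }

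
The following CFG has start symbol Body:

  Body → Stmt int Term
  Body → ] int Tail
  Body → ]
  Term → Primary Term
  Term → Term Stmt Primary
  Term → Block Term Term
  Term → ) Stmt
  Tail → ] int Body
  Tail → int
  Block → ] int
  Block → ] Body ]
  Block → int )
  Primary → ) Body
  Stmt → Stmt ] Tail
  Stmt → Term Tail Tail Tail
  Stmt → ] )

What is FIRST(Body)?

From Body → Stmt int Term: add FIRST(Stmt) = { ), ], int }.
Body → ] int Tail contributes {]}.
Body → ] contributes {]}.
Union: FIRST(Body) = { ), ], int }.

{ ), ], int }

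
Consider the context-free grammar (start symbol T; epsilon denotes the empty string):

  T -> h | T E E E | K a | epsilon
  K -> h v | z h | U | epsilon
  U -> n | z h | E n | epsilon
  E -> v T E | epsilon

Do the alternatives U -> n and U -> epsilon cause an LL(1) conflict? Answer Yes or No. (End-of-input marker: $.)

FIRST(n) = { n } and FIRST(epsilon) = { epsilon }.
The second is nullable but FOLLOW(U) = { a } is disjoint from FIRST of the first.

No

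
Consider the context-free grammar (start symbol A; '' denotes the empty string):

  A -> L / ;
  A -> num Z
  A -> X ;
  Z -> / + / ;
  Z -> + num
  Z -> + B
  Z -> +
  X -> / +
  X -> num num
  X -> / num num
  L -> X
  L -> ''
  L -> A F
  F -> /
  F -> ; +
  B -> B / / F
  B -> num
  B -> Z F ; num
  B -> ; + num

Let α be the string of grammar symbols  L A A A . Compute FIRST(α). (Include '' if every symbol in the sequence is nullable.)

{ /, num }

Add FIRST(L)\{''} = { /, num }; L is nullable, continue.
Add FIRST(A) = { /, num }; A is not nullable, stop.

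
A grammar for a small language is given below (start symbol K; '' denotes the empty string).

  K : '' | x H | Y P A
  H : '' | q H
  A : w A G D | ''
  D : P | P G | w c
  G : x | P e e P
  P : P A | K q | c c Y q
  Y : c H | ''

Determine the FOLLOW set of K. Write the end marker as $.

{ $, q }

K is the start symbol, so $ ∈ FOLLOW(K).
In P : K q: add FIRST(q) = { q }.
Union: FOLLOW(K) = { $, q }.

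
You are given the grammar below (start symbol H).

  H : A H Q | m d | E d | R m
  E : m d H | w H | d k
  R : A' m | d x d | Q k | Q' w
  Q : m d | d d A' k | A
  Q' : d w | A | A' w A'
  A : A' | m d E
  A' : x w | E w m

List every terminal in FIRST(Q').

{ d, m, w, x }

Q' : d w contributes {d}.
From Q' : A: add FIRST(A) = { d, m, w, x }.
From Q' : A' w A': add FIRST(A') = { d, m, w, x }.
Union: FIRST(Q') = { d, m, w, x }.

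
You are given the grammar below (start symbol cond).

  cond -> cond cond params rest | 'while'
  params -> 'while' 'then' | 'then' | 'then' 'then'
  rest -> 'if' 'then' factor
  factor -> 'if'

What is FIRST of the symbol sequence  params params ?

{ 'then', 'while' }

Add FIRST(params) = { 'then', 'while' }; params is not nullable, stop.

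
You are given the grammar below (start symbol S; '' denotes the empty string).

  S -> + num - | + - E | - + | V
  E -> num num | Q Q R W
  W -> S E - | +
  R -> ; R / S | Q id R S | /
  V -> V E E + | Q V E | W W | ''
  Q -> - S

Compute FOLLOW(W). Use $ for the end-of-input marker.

In E -> Q Q R W: W is at the end, add FOLLOW(E) = { $, +, -, /, ;, id, num }.
In V -> W W: add FIRST(W) = { +, -, num }.
In V -> W W: W is at the end, add FOLLOW(V) = { $, +, -, /, ;, id, num }.
Union: FOLLOW(W) = { $, +, -, /, ;, id, num }.

{ $, +, -, /, ;, id, num }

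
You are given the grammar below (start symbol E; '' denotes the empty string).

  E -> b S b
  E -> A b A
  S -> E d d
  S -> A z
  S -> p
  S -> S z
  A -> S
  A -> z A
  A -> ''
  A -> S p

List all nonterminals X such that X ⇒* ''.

{ A }

Directly nullable (have an ''-production): A.
No other nonterminal has a production whose RHS symbols are all nullable.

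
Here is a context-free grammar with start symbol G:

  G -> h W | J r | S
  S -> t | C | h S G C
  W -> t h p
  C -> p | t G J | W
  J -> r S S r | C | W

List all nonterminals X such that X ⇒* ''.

No nonterminal has an empty production or an RHS whose symbols are all nullable.

{ } (none)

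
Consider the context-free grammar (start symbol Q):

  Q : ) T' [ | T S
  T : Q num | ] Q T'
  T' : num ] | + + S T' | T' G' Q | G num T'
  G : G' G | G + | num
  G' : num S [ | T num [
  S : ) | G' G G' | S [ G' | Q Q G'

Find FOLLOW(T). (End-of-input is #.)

{ ), ], num }

In Q : T S: add FIRST(S) = { ), ], num }.
In G' : T num [: add FIRST(num [) = { num }.
Union: FOLLOW(T) = { ), ], num }.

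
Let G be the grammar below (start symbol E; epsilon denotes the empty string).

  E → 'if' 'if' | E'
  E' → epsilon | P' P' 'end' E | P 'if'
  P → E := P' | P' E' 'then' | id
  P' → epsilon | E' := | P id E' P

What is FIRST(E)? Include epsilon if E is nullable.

{ 'end', 'if', 'then', :=, id, epsilon }

E → 'if' 'if' contributes {'if'}.
From E → E': add FIRST(E') = { 'end', 'if', 'then', :=, id, epsilon } (including epsilon since E' is nullable).
Union: FIRST(E) = { 'end', 'if', 'then', :=, id, epsilon }.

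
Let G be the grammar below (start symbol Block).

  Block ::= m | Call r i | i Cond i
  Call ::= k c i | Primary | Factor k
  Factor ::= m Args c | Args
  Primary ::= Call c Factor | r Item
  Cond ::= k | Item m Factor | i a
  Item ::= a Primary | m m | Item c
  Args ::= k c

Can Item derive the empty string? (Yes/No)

No nonterminal in this grammar is nullable.
No production of Item has an RHS whose symbols are all nullable, so Item is not nullable.

No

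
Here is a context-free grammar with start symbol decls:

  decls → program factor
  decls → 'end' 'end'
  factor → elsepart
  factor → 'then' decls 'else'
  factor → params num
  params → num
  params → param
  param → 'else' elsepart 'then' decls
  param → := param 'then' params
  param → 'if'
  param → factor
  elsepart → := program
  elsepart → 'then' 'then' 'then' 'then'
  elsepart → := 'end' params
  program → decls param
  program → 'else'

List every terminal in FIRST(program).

{ 'else', 'end' }

From program → decls param: add FIRST(decls) = { 'else', 'end' }.
program → 'else' contributes {'else'}.
Union: FIRST(program) = { 'else', 'end' }.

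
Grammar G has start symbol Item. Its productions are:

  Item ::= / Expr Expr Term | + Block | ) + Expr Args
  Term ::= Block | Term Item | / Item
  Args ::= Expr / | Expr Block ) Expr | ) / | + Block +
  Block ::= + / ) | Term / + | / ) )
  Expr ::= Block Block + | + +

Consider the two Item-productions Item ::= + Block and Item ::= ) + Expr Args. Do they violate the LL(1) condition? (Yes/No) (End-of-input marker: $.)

FIRST(+ Block) = { + } and FIRST() + Expr Args) = { ) }.
The FIRST sets are disjoint and neither alternative is nullable — no conflict.

No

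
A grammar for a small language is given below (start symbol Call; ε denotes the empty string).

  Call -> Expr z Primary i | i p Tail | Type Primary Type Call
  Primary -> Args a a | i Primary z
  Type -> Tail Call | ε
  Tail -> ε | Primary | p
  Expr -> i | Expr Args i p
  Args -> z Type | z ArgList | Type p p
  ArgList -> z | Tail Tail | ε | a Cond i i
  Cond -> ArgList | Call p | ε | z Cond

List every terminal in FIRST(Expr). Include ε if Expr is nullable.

Expr -> i contributes {i}.
From Expr -> Expr Args i p: add FIRST(Expr) = { i }.
Union: FIRST(Expr) = { i }.

{ i }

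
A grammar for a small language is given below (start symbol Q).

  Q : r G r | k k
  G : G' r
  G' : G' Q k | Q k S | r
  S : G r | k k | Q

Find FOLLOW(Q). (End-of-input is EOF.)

Q is the start symbol, so EOF ∈ FOLLOW(Q).
In G' : G' Q k: add FIRST(k) = { k }.
In G' : Q k S: add FIRST(k S) = { k }.
In S : Q: Q is at the end, add FOLLOW(S) = { k, r }.
Union: FOLLOW(Q) = { EOF, k, r }.

{ EOF, k, r }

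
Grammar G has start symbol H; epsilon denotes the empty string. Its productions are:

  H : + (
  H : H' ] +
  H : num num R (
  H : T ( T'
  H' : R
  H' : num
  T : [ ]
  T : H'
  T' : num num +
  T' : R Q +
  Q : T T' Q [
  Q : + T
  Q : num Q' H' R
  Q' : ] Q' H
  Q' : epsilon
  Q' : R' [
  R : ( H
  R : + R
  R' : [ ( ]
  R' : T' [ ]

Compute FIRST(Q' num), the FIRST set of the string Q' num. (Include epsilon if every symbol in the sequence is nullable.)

{ (, +, [, ], num }

Add FIRST(Q')\{epsilon} = { (, +, [, ], num }; Q' is nullable, continue.
num is a terminal; add {num} and stop.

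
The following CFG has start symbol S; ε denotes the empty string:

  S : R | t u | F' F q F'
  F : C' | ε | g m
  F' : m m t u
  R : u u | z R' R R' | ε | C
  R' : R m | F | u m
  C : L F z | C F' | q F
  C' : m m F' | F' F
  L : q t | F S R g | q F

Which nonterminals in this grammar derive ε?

{ F, R, R', S }

Directly nullable (have an ε-production): F, R.
S : R with every symbol nullable, so S is nullable.
R' : F with every symbol nullable, so R' is nullable.
No other nonterminal has a production whose RHS symbols are all nullable.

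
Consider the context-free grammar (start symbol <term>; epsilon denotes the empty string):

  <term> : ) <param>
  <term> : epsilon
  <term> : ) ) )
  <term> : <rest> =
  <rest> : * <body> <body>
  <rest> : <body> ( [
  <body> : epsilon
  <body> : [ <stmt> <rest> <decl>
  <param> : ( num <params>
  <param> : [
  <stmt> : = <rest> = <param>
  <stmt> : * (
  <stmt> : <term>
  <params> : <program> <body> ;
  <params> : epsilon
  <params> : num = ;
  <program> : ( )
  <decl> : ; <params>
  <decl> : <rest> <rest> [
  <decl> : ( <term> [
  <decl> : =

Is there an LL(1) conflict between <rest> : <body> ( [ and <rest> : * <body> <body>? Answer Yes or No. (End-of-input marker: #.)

FIRST(<body> ( [) = { (, [ } and FIRST(* <body> <body>) = { * }.
The FIRST sets are disjoint and neither alternative is nullable — no conflict.

No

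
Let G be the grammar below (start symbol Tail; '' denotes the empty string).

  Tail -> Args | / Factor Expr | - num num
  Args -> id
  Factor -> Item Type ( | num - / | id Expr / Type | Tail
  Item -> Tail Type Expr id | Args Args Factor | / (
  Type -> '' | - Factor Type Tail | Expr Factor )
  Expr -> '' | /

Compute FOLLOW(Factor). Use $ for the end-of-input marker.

In Tail -> / Factor Expr: add FIRST(Expr)\{''} = { / }.
  Since Expr is nullable, also add FOLLOW(Tail) = { $, (, ), -, /, id, num }.
In Item -> Args Args Factor: Factor is at the end, add FOLLOW(Item) = { (, -, /, id, num }.
In Type -> - Factor Type Tail: add FIRST(Type Tail) = { -, /, id, num }.
In Type -> Expr Factor ): add FIRST()) = { ) }.
Union: FOLLOW(Factor) = { $, (, ), -, /, id, num }.

{ $, (, ), -, /, id, num }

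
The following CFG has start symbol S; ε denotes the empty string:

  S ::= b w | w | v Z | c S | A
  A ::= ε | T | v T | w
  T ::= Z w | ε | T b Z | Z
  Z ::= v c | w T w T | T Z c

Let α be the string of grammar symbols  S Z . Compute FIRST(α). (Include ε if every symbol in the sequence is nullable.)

Add FIRST(S)\{ε} = { b, c, v, w }; S is nullable, continue.
Add FIRST(Z) = { b, v, w }; Z is not nullable, stop.

{ b, c, v, w }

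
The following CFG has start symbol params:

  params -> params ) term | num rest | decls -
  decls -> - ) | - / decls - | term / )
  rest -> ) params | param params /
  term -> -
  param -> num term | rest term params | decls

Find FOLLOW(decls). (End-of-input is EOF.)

{ -, num }

In params -> decls -: add FIRST(-) = { - }.
In decls -> - / decls -: add FIRST(-) = { - }.
In param -> decls: decls is at the end, add FOLLOW(param) = { -, num }.
Union: FOLLOW(decls) = { -, num }.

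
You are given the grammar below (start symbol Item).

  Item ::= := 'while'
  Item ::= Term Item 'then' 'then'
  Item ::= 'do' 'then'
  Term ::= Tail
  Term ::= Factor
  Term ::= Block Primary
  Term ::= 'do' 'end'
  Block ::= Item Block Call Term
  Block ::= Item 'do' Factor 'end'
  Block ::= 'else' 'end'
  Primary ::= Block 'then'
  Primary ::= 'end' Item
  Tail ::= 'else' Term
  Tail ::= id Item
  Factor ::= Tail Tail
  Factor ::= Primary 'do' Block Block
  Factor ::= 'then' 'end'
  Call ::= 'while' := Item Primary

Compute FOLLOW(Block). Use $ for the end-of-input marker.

In Term ::= Block Primary: add FIRST(Primary) = { 'do', 'else', 'end', 'then', :=, id }.
In Block ::= Item Block Call Term: add FIRST(Call Term) = { 'while' }.
In Primary ::= Block 'then': add FIRST('then') = { 'then' }.
In Factor ::= Primary 'do' Block Block: add FIRST(Block) = { 'do', 'else', 'end', 'then', :=, id }.
In Factor ::= Primary 'do' Block Block: Block is at the end, add FOLLOW(Factor) = { 'do', 'else', 'end', 'then', 'while', :=, id }.
Union: FOLLOW(Block) = { 'do', 'else', 'end', 'then', 'while', :=, id }.

{ 'do', 'else', 'end', 'then', 'while', :=, id }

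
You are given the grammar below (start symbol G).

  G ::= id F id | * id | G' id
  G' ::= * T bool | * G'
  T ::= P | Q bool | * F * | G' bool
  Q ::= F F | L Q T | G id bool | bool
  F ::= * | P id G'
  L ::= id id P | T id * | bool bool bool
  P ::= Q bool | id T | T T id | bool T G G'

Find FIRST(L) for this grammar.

L ::= id id P contributes {id}.
From L ::= T id *: add FIRST(T) = { *, bool, id }.
L ::= bool bool bool contributes {bool}.
Union: FIRST(L) = { *, bool, id }.

{ *, bool, id }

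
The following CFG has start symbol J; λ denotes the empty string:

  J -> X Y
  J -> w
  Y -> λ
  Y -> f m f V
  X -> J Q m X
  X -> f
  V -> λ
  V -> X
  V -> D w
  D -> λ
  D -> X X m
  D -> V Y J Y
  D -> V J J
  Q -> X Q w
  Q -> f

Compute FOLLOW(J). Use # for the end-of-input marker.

{ #, f, w }

J is the start symbol, so # ∈ FOLLOW(J).
In X -> J Q m X: add FIRST(Q m X) = { f, w }.
In D -> V Y J Y: add FIRST(Y)\{λ} = { f }.
  Since Y is nullable, also add FOLLOW(D) = { w }.
In D -> V J J: add FIRST(J) = { f, w }.
In D -> V J J: J is at the end, add FOLLOW(D) = { w }.
Union: FOLLOW(J) = { #, f, w }.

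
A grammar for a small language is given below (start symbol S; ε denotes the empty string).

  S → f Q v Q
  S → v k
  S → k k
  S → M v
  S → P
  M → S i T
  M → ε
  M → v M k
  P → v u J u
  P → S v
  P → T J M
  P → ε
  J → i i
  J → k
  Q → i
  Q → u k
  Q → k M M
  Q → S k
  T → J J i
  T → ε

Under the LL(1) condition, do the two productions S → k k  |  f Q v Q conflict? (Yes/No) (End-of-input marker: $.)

No

FIRST(k k) = { k } and FIRST(f Q v Q) = { f }.
The FIRST sets are disjoint and neither alternative is nullable — no conflict.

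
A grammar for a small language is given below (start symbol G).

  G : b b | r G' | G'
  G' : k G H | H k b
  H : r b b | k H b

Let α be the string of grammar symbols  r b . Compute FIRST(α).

r is a terminal; add {r} and stop.

{ r }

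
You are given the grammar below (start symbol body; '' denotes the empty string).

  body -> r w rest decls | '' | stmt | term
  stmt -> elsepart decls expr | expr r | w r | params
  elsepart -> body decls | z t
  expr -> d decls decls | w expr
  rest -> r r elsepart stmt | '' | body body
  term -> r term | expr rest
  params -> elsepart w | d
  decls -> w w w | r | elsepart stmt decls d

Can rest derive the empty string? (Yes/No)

rest has an ''-production, so rest ⇒ ''.

Yes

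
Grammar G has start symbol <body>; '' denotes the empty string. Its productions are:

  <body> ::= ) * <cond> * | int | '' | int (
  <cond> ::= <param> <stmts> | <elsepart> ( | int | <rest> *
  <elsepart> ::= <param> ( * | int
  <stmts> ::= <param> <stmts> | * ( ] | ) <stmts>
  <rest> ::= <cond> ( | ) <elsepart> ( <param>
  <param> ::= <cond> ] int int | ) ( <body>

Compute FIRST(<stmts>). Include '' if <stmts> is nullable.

{ ), *, int }

From <stmts> ::= <param> <stmts>: add FIRST(<param>) = { ), int }.
<stmts> ::= * ( ] contributes {*}.
<stmts> ::= ) <stmts> contributes {)}.
Union: FIRST(<stmts>) = { ), *, int }.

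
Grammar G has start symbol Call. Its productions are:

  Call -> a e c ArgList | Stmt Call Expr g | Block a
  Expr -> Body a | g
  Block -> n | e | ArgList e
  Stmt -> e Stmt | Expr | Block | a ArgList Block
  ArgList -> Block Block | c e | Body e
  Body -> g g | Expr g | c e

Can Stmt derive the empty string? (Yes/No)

No nonterminal in this grammar is nullable.
No production of Stmt has an RHS whose symbols are all nullable, so Stmt is not nullable.

No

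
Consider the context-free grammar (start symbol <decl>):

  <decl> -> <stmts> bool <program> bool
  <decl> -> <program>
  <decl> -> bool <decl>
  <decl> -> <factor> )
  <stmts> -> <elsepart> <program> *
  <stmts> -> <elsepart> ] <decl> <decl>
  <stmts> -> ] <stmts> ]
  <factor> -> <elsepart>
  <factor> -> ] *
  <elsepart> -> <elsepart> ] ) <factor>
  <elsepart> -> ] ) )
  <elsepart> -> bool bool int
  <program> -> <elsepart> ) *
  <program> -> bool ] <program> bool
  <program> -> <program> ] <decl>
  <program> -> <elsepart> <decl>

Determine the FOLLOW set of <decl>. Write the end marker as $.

<decl> is the start symbol, so $ ∈ FOLLOW(<decl>).
In <decl> -> bool <decl>: <decl> is at the end, add FOLLOW(<decl>) = { $, *, ], bool }.
In <stmts> -> <elsepart> ] <decl> <decl>: add FIRST(<decl>) = { ], bool }.
In <stmts> -> <elsepart> ] <decl> <decl>: <decl> is at the end, add FOLLOW(<stmts>) = { ], bool }.
In <program> -> <program> ] <decl>: <decl> is at the end, add FOLLOW(<program>) = { $, *, ], bool }.
In <program> -> <elsepart> <decl>: <decl> is at the end, add FOLLOW(<program>) = { $, *, ], bool }.
Union: FOLLOW(<decl>) = { $, *, ], bool }.

{ $, *, ], bool }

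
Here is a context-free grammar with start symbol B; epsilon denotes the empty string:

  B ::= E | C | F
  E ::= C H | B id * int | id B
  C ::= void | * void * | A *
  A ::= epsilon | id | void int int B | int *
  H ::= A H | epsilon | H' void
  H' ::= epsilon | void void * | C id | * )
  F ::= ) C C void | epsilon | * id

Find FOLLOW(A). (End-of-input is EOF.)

{ EOF, *, id, int, void }

In C ::= A *: add FIRST(*) = { * }.
In H ::= A H: add FIRST(H)\{epsilon} = { *, id, int, void }.
  Since H is nullable, also add FOLLOW(H) = { EOF, *, id, int, void }.
Union: FOLLOW(A) = { EOF, *, id, int, void }.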